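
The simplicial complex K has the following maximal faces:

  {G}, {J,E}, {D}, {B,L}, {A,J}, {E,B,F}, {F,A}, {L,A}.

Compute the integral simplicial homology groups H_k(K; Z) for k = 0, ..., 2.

H_0 = Z^3,  H_1 = Z^2,  H_2 = 0.

We work with the vertex ordering A < B < D < E < F < G < J < L. The simplices of K, each written with vertices in increasing order, are:

  0-simplices (8): A, B, D, E, F, G, J, L
  1-simplices (8): AF, AJ, AL, BE, BF, BL, EF, EJ
  2-simplices (1): BEF

so the chain groups are C_0 ≅ Z^8, C_1 ≅ Z^8, C_2 ≅ Z^1.

∂_1: C_1 → C_0 maps an edge to its endpoints' difference, ∂[p,q] = q − p. For instance
  ∂AF = F − A.
This gives a 8×8 integer matrix of rank 5; reducing to Smith normal form yields diagonal entries (1,1,1,1,1).

The boundary map ∂_2: C_2 → C_1 sends each 2-simplex [p,q,r] to [q,r] − [p,r] + [p,q]. For instance
  ∂BEF = EF − BF + BE.
As a 8×1 matrix over Z this has rank 1, with invariant factors (1).

Reading off H_k = ker ∂_k / im ∂_{k+1}:

  H_0: rank C_0 − rank ∂_1 = 8 − 5 = 3, and the invariant factors of ∂_1 are all 1, so H_0 = Z^3.
  H_1: rank ker ∂_1 − rank ∂_2 = (8 − 5) − 1 = 2, and the invariant factors of ∂_2 are all 1, so H_1 = Z^2.
  H_2: rank ker ∂_2 − rank ∂_3 = (1 − 1) − 0 = 0, and there is no ∂_3, so H_2 = 0.

As a check, the Euler characteristic is 8 − 8 + 1 = 1, which agrees with 3 − 2 + 0 = 1.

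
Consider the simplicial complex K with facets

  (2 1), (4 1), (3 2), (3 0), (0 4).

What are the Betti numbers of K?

Order the vertices as 0 < 1 < 2 < 3 < 4. Listing each simplex with vertices in this order, K has dimension 1 with simplices:

  0-simplices (5): [0], [1], [2], [3], [4]
  1-simplices (5): [0,3], [0,4], [1,2], [1,4], [2,3]

Hence C_0 ≅ Z^5, C_1 ≅ Z^5.

Boundary ∂_1: C_1 → C_0 sends each edge [p,q] (with p < q) to q − p. For instance
  ∂[1,2] = [2] − [1].
As a 5×5 matrix over Z this has rank 4, with invariant factors (1,1,1,1).

Computing H_k = (kernel of ∂_k) / (image of ∂_{k+1}):

  H_0: rank C_0 − rank ∂_1 = 5 − 4 = 1, and the invariant factors of ∂_1 are all 1, so H_0 ≅ Z.
  H_1: rank ker ∂_1 − rank ∂_2 = (5 − 4) − 0 = 1, and there is no ∂_2, so H_1 ≅ Z.

Hence the Betti numbers are b_0 = 1, b_1 = 1.

b_0 = 1, b_1 = 1.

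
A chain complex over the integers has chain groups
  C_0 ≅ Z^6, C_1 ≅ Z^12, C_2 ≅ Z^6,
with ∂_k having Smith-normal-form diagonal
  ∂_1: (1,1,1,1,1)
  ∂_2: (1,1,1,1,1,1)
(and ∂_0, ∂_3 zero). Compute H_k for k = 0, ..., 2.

H_0: b_0 = 6 − 0 − 5 = 1; torsion from ∂_1 factors > 1: none. So H_0 = Z.
H_1: b_1 = 12 − 5 − 6 = 1; torsion from ∂_2 factors > 1: none. So H_1 = Z.
H_2: b_2 = 6 − 6 − 0 = 0; torsion from ∂_3 factors > 1: none. So H_2 = 0.

H_0 = Z,  H_1 = Z,  H_2 = 0.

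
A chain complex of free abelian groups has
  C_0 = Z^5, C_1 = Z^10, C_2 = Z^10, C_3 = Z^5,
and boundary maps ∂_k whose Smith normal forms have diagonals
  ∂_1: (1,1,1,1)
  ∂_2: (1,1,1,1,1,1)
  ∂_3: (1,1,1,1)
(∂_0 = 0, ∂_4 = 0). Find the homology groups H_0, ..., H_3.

H_0 ≅ Z,  H_1 = 0,  H_2 = 0,  H_3 ≅ Z.

H_0: b_0 = 5 − 0 − 4 = 1; torsion from ∂_1 factors > 1: none. So H_0 ≅ Z.
H_1: b_1 = 10 − 4 − 6 = 0; torsion from ∂_2 factors > 1: none. So H_1 ≅ 0.
H_2: b_2 = 10 − 6 − 4 = 0; torsion from ∂_3 factors > 1: none. So H_2 ≅ 0.
H_3: b_3 = 5 − 4 − 0 = 1; torsion from ∂_4 factors > 1: none. So H_3 ≅ Z.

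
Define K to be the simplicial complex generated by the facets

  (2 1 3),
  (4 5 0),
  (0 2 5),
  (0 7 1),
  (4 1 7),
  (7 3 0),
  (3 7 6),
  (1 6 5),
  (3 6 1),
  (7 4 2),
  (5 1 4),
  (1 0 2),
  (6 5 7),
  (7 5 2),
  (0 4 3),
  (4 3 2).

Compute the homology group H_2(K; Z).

H_2 = Z.

Order the vertices as 0 < 1 < 2 < 3 < 4 < 5 < 6 < 7. Listing each simplex with vertices in this order, K has dimension 2 with simplices:

  0-simplices (8): [0], [1], [2], [3], [4], [5], [6], [7]
  1-simplices (24): (24 of them)
  2-simplices (16): [0,1,2], [0,1,7], [0,2,5], [0,3,4], [0,3,7], [0,4,5], [1,2,3], [1,3,6], [1,4,5], [1,4,7], [1,5,6], [2,3,4], [2,4,7], [2,5,7], [3,6,7], [5,6,7]

so the chain groups are C_0 ≅ Z^8, C_1 ≅ Z^24, C_2 ≅ Z^16.

The boundary map ∂_1: C_1 → C_0 maps an edge to its endpoints' difference, ∂[p,q] = q − p.
The resulting 8×24 matrix has rank 7, and its Smith normal form has invariant factors (1,1,1,1,1,1,1).

Boundary ∂_2: C_2 → C_1 sends each 2-simplex [p,q,r] to [q,r] − [p,r] + [p,q]. For instance
  ∂[0,2,5] = [2,5] − [0,5] + [0,2],
  ∂[2,4,7] = [4,7] − [2,7] + [2,4].
The 24×16 boundary matrix has rank 15 and Smith normal form diag(1,1,1,1,1,1,1,1,1,1,1,1,1,1,1).

Reading off H_k = ker ∂_k / im ∂_{k+1}:

  H_2: rank ker ∂_2 − rank ∂_3 = (16 − 15) − 0 = 1, and there is no ∂_3, so H_2 = Z.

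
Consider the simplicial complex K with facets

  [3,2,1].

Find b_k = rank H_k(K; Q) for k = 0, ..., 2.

b_0 = 1, b_1 = 0, b_2 = 0.

Take the total order 1 < 2 < 3 on the vertex set. Then K (dimension 2) consists of the simplices:

  0-simplices (3): [1], [2], [3]
  1-simplices (3): [1,2], [1,3], [2,3]
  2-simplices (1): [1,2,3]

Hence C_0 ≅ Z^3, C_1 ≅ Z^3, C_2 ≅ Z^1.

Boundary ∂_1: C_1 → C_0 maps an edge to its endpoints' difference, ∂[p,q] = q − p. For instance
  ∂[2,3] = [3] − [2].
This gives a 3×3 integer matrix of rank 2; reducing to Smith normal form yields diagonal entries (1,1).

∂_2: C_2 → C_1 maps a triangle to the signed sum of its edges. For instance
  ∂[1,2,3] = [2,3] − [1,3] + [1,2].
This gives a 3×1 integer matrix of rank 1; reducing to Smith normal form yields diagonal entries (1).

From H_k ≅ ker(∂_k) / im(∂_{k+1}) we obtain:

  H_0: rank C_0 − rank ∂_1 = 3 − 2 = 1, and the invariant factors of ∂_1 are all 1, so H_0 ≅ Z.
  H_1: rank ker ∂_1 − rank ∂_2 = (3 − 2) − 1 = 0, and the invariant factors of ∂_2 are all 1, so H_1 ≅ 0.
  H_2: rank ker ∂_2 − rank ∂_3 = (1 − 1) − 0 = 0, and there is no ∂_3, so H_2 ≅ 0.

(K is a triangulation of the 2-simplex.)

Hence the Betti numbers are b_0 = 1, b_1 = 0, b_2 = 0.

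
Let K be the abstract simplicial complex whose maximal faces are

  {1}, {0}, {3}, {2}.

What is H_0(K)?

Fix the vertex order 0 < 1 < 2 < 3 and write every simplex with vertices in increasing order. Then dim K = 0 and the simplices of K are:

  0-simplices (4): [0], [1], [2], [3]

giving chain groups C_0 ≅ Z^4.

Reading off H_k = ker ∂_k / im ∂_{k+1}:

  H_0: rank C_0 − rank ∂_1 = 4 − 0 = 4, and there is no ∂_1, so H_0 ≅ Z^4.

H_0 = Z^4.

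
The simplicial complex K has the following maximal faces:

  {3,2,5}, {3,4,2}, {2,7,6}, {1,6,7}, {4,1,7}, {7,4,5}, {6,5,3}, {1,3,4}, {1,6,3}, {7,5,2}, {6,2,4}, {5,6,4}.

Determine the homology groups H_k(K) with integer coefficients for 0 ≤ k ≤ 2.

K has 7 vertices, 18 edges, 12 triangles.
rank ∂_0 = 0, rank ∂_1 = 6 ⇒ b_0 = 7 − 0 − 6 = 1; all invariant factors of ∂_1 are 1 so no torsion. So H_0 ≅ Z.
rank ∂_1 = 6, rank ∂_2 = 12 ⇒ b_1 = 18 − 6 − 12 = 0; ∂_2 has invariant factor(s) [2] giving torsion. So H_1 ≅ Z_2.
rank ∂_2 = 12, rank ∂_3 = 0 ⇒ b_2 = 12 − 12 − 0 = 0. So H_2 ≅ 0.

H_0 = Z,  H_1 = Z_2,  H_2 = 0.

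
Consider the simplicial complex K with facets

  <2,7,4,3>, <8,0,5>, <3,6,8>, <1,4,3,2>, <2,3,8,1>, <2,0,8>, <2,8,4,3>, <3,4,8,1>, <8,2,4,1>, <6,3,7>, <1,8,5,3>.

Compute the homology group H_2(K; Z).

H_2 ≅ 0.

Fix the vertex order 0 < 1 < 2 < 3 < 4 < 5 < 6 < 7 < 8 and write every simplex with vertices in increasing order. Then dim K = 3 and the simplices of K are:

  0-simplices (9): [0], [1], [2], [3], [4], [5], [6], [7], [8]
  1-simplices (22): [0,2], [0,5], [0,8], [1,2], [1,3], [1,4], [1,5], [1,8], [2,3], [2,4], [2,7], [2,8], [3,4], [3,5], [3,6], [3,7], [3,8], [4,7], [4,8], [5,8], [6,7], [6,8]
  2-simplices (20): (20 of them)
  3-simplices (7): [1,2,3,4], [1,2,3,8], [1,2,4,8], [1,3,4,8], [1,3,5,8], [2,3,4,7], [2,3,4,8]

so the chain groups are C_0 ≅ Z^9, C_1 ≅ Z^22, C_2 ≅ Z^20, C_3 ≅ Z^7.

The boundary map ∂_1: C_1 → C_0 is given by ∂[p,q] = [q] − [p]. For instance
  ∂[4,7] = [7] − [4].
As a 9×22 matrix over Z this has rank 8, with invariant factors (1,1,1,1,1,1,1,1).

Boundary ∂_2: C_2 → C_1 sends each 2-simplex [p,q,r] to [q,r] − [p,r] + [p,q]. For instance
  ∂[3,6,7] = [6,7] − [3,7] + [3,6],
  ∂[3,4,7] = [4,7] − [3,7] + [3,4].
As a 22×20 matrix over Z this has rank 14, with invariant factors (1,1,1,1,1,1,1,1,1,1,1,1,1,1).

∂_3: C_3 → C_2 sends each 3-simplex σ to the alternating sum Σ_i (−1)^i (σ with its i-th vertex removed). For instance
  ∂[1,3,4,8] = [3,4,8] − [1,4,8] + [1,3,8] − [1,3,4],
  ∂[2,3,4,7] = [3,4,7] − [2,4,7] + [2,3,7] − [2,3,4].
The 20×7 boundary matrix has rank 6 and Smith normal form diag(1,1,1,1,1,1).

Reading off H_k = ker ∂_k / im ∂_{k+1}:

  H_2: rank ker ∂_2 − rank ∂_3 = (20 − 14) − 6 = 0, and the invariant factors of ∂_3 are all 1, so H_2 = 0.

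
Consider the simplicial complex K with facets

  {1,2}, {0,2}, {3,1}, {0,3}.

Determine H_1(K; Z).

Order the vertices as 0 < 1 < 2 < 3. Listing each simplex with vertices in this order, K has dimension 1 with simplices:

  0-simplices (4): [0], [1], [2], [3]
  1-simplices (4): [0,2], [0,3], [1,2], [1,3]

Hence C_0 ≅ Z^4, C_1 ≅ Z^4.

Boundary ∂_1: C_1 → C_0 maps an edge to its endpoints' difference, ∂[p,q] = q − p.
The 4×4 boundary matrix has rank 3 and Smith normal form diag(1,1,1).

From H_k ≅ ker(∂_k) / im(∂_{k+1}) we obtain:

  H_1: rank ker ∂_1 − rank ∂_2 = (4 − 3) − 0 = 1, and there is no ∂_2, so H_1 = Z.

(K is a triangulation of the circle S^1.)

H_1 ≅ Z.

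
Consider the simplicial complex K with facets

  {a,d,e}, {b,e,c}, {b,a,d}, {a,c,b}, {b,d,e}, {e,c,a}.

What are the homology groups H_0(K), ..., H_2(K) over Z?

H_0 = Z,  H_1 = 0,  H_2 = Z.

Order the vertices as a < b < c < d < e. Listing each simplex with vertices in this order, K has dimension 2 with simplices:

  0-simplices (5): a, b, c, d, e
  1-simplices (9): ab, ac, ad, ae, bc, bd, be, ce, de
  2-simplices (6): abc, abd, ace, ade, bce, bde

giving chain groups C_0 ≅ Z^5, C_1 ≅ Z^9, C_2 ≅ Z^6.

Boundary ∂_1: C_1 → C_0 maps an edge to its endpoints' difference, ∂[p,q] = q − p. For instance
  ∂ce = e − c.
As a 5×9 matrix over Z this has rank 4, with invariant factors (1,1,1,1).

Boundary ∂_2: C_2 → C_1 sends each 2-simplex [p,q,r] to [q,r] − [p,r] + [p,q]. For instance
  ∂abd = bd − ad + ab,
  ∂bde = de − be + bd.
The resulting 9×6 matrix has rank 5, and its Smith normal form has invariant factors (1,1,1,1,1).

Computing H_k = (kernel of ∂_k) / (image of ∂_{k+1}):

  H_0: rank C_0 − rank ∂_1 = 5 − 4 = 1, and the invariant factors of ∂_1 are all 1, so H_0 = Z.
  H_1: rank ker ∂_1 − rank ∂_2 = (9 − 4) − 5 = 0, and the invariant factors of ∂_2 are all 1, so H_1 = 0.
  H_2: rank ker ∂_2 − rank ∂_3 = (6 − 5) − 0 = 1, and there is no ∂_3, so H_2 = Z.

As a check, the Euler characteristic is 5 − 9 + 6 = 2, which agrees with 1 − 0 + 1 = 2.
(K is a triangulation of the 2-sphere S^2.)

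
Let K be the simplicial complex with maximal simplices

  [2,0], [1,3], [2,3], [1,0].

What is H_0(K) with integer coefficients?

Fix the vertex order 0 < 1 < 2 < 3 and write every simplex with vertices in increasing order. Then dim K = 1 and the simplices of K are:

  0-simplices (4): [0], [1], [2], [3]
  1-simplices (4): [0,1], [0,2], [1,3], [2,3]

so the chain groups are C_0 ≅ Z^4, C_1 ≅ Z^4.

The boundary map ∂_1: C_1 → C_0 is given by ∂[p,q] = [q] − [p]. For instance
  ∂[1,3] = [3] − [1].
The resulting 4×4 matrix has rank 3, and its Smith normal form has invariant factors (1,1,1).

Reading off H_k = ker ∂_k / im ∂_{k+1}:

  H_0: rank C_0 − rank ∂_1 = 4 − 3 = 1, and the invariant factors of ∂_1 are all 1, so H_0 ≅ Z.

H_0 ≅ Z.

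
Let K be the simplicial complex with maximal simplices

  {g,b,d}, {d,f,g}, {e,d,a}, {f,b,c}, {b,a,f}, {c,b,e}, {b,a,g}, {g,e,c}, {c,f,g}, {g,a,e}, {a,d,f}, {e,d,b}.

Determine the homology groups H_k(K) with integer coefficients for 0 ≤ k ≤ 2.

We work with the vertex ordering a < b < c < d < e < f < g. The simplices of K, each written with vertices in increasing order, are:

  0-simplices (7): a, b, c, d, e, f, g
  1-simplices (18): ab, ad, ae, af, ag, bc, bd, be, bf, bg, ce, cf, cg, de, df, dg, eg, fg
  2-simplices (12): abf, abg, ade, adf, aeg, bce, bcf, bde, bdg, ceg, cfg, dfg

so the chain groups are C_0 ≅ Z^7, C_1 ≅ Z^18, C_2 ≅ Z^12.

The boundary map ∂_1: C_1 → C_0 sends each edge [p,q] (with p < q) to q − p.
This gives a 7×18 integer matrix of rank 6; reducing to Smith normal form yields diagonal entries (1,1,1,1,1,1).

Boundary ∂_2: C_2 → C_1 acts by ∂[p,q,r] = [q,r] − [p,r] + [p,q]. For instance
  ∂aeg = eg − ag + ae,
  ∂ade = de − ae + ad.
This gives a 18×12 integer matrix of rank 12; reducing to Smith normal form yields diagonal entries (1,1,1,1,1,1,1,1,1,1,1,2).

Reading off H_k = ker ∂_k / im ∂_{k+1}:

  H_0: rank C_0 − rank ∂_1 = 7 − 6 = 1, and the invariant factors of ∂_1 are all 1, so H_0 = Z.
  H_1: rank ker ∂_1 − rank ∂_2 = (18 − 6) − 12 = 0, and ∂_2 has invariant factor 2 > 1, so H_1 = Z/2.
  H_2: rank ker ∂_2 − rank ∂_3 = (12 − 12) − 0 = 0, and there is no ∂_3, so H_2 = 0.

As a check, the Euler characteristic is 7 − 18 + 12 = 1, which agrees with 1 − 0 + 0 = 1.

H_0 ≅ Z,  H_1 ≅ Z/2,  H_2 = 0.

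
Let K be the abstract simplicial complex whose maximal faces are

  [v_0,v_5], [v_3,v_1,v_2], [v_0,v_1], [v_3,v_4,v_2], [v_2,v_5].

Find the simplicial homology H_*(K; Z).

H_0 ≅ Z,  H_1 ≅ Z,  H_2 = 0.

Take the total order v_0 < v_1 < v_2 < v_3 < v_4 < v_5 on the vertex set. Then K (dimension 2) consists of the simplices:

  0-simplices (6): [v_0], [v_1], [v_2], [v_3], [v_4], [v_5]
  1-simplices (8): [v_0,v_1], [v_0,v_5], [v_1,v_2], [v_1,v_3], [v_2,v_3], [v_2,v_4], [v_2,v_5], [v_3,v_4]
  2-simplices (2): [v_1,v_2,v_3], [v_2,v_3,v_4]

Hence C_0 ≅ Z^6, C_1 ≅ Z^8, C_2 ≅ Z^2.

∂_1: C_1 → C_0 maps an edge to its endpoints' difference, ∂[p,q] = q − p. For instance
  ∂[v_2,v_5] = [v_5] − [v_2].
The resulting 6×8 matrix has rank 5, and its Smith normal form has invariant factors (1,1,1,1,1).

The boundary map ∂_2: C_2 → C_1 acts by ∂[p,q,r] = [q,r] − [p,r] + [p,q]. For instance
  ∂[v_1,v_2,v_3] = [v_2,v_3] − [v_1,v_3] + [v_1,v_2],
  ∂[v_2,v_3,v_4] = [v_3,v_4] − [v_2,v_4] + [v_2,v_3].
This gives a 8×2 integer matrix of rank 2; reducing to Smith normal form yields diagonal entries (1,1).

From H_k ≅ ker(∂_k) / im(∂_{k+1}) we obtain:

  H_0: rank C_0 − rank ∂_1 = 6 − 5 = 1, and the invariant factors of ∂_1 are all 1, so H_0 = Z.
  H_1: rank ker ∂_1 − rank ∂_2 = (8 − 5) − 2 = 1, and the invariant factors of ∂_2 are all 1, so H_1 = Z.
  H_2: rank ker ∂_2 − rank ∂_3 = (2 − 2) − 0 = 0, and there is no ∂_3, so H_2 = 0.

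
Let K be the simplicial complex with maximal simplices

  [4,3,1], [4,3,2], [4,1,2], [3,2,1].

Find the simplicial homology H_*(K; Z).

K has 4 vertices, 6 edges, 4 triangles.
rank ∂_0 = 0, rank ∂_1 = 3 ⇒ b_0 = 4 − 0 − 3 = 1; all invariant factors of ∂_1 are 1 so no torsion. So H_0 = Z.
rank ∂_1 = 3, rank ∂_2 = 3 ⇒ b_1 = 6 − 3 − 3 = 0; all invariant factors of ∂_2 are 1 so no torsion. So H_1 = 0.
rank ∂_2 = 3, rank ∂_3 = 0 ⇒ b_2 = 4 − 3 − 0 = 1. So H_2 = Z.

H_0 ≅ Z,  H_1 = 0,  H_2 ≅ Z.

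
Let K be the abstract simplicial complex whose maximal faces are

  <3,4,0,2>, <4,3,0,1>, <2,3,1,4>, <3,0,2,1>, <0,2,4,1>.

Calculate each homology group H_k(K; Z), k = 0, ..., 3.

Fix the vertex order 0 < 1 < 2 < 3 < 4 and write every simplex with vertices in increasing order. Then dim K = 3 and the simplices of K are:

  0-simplices (5): [0], [1], [2], [3], [4]
  1-simplices (10): [0,1], [0,2], [0,3], [0,4], [1,2], [1,3], [1,4], [2,3], [2,4], [3,4]
  2-simplices (10): [0,1,2], [0,1,3], [0,1,4], [0,2,3], [0,2,4], [0,3,4], [1,2,3], [1,2,4], [1,3,4], [2,3,4]
  3-simplices (5): [0,1,2,3], [0,1,2,4], [0,1,3,4], [0,2,3,4], [1,2,3,4]

Hence C_0 ≅ Z^5, C_1 ≅ Z^10, C_2 ≅ Z^10, C_3 ≅ Z^5.

Boundary ∂_1: C_1 → C_0 sends each edge [p,q] (with p < q) to q − p.
As a 5×10 matrix over Z this has rank 4, with invariant factors (1,1,1,1).

Boundary ∂_2: C_2 → C_1 sends each 2-simplex [p,q,r] to [q,r] − [p,r] + [p,q]. For instance
  ∂[0,3,4] = [3,4] − [0,4] + [0,3],
  ∂[0,1,3] = [1,3] − [0,3] + [0,1].
The 10×10 boundary matrix has rank 6 and Smith normal form diag(1,1,1,1,1,1).

The boundary map ∂_3: C_3 → C_2 sends each 3-simplex σ to the alternating sum Σ_i (−1)^i (σ with its i-th vertex removed). For instance
  ∂[0,1,3,4] = [1,3,4] − [0,3,4] + [0,1,4] − [0,1,3],
  ∂[0,1,2,4] = [1,2,4] − [0,2,4] + [0,1,4] − [0,1,2].
The resulting 10×5 matrix has rank 4, and its Smith normal form has invariant factors (1,1,1,1).

From H_k ≅ ker(∂_k) / im(∂_{k+1}) we obtain:

  H_0: rank C_0 − rank ∂_1 = 5 − 4 = 1, and the invariant factors of ∂_1 are all 1, so H_0 = Z.
  H_1: rank ker ∂_1 − rank ∂_2 = (10 − 4) − 6 = 0, and the invariant factors of ∂_2 are all 1, so H_1 = 0.
  H_2: rank ker ∂_2 − rank ∂_3 = (10 − 6) − 4 = 0, and the invariant factors of ∂_3 are all 1, so H_2 = 0.
  H_3: rank ker ∂_3 − rank ∂_4 = (5 − 4) − 0 = 1, and there is no ∂_4, so H_3 = Z.

H_0 ≅ Z,  H_1 = 0,  H_2 = 0,  H_3 ≅ Z.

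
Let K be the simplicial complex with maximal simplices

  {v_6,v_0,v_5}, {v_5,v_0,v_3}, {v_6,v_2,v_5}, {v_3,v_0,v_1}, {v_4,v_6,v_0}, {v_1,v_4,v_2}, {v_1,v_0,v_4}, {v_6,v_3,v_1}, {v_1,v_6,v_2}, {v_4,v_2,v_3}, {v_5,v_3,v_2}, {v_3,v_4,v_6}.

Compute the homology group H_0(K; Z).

H_0 = Z.

Order the vertices as v_0 < v_1 < v_2 < v_3 < v_4 < v_5 < v_6. Listing each simplex with vertices in this order, K has dimension 2 with simplices:

  0-simplices (7): [v_0], [v_1], [v_2], [v_3], [v_4], [v_5], [v_6]
  1-simplices (18): (18 of them)
  2-simplices (12): (12 of them)

so the chain groups are C_0 ≅ Z^7, C_1 ≅ Z^18, C_2 ≅ Z^12.

∂_1: C_1 → C_0 is given by ∂[p,q] = [q] − [p]. For instance
  ∂[v_1,v_4] = [v_4] − [v_1].
This gives a 7×18 integer matrix of rank 6; reducing to Smith normal form yields diagonal entries (1,1,1,1,1,1).

∂_2: C_2 → C_1 maps a triangle to the signed sum of its edges. For instance
  ∂[v_0,v_1,v_4] = [v_1,v_4] − [v_0,v_4] + [v_0,v_1],
  ∂[v_1,v_2,v_4] = [v_2,v_4] − [v_1,v_4] + [v_1,v_2].
This gives a 18×12 integer matrix of rank 12; reducing to Smith normal form yields diagonal entries (1,1,1,1,1,1,1,1,1,1,1,2).

Now H_k = ker ∂_k / im ∂_{k+1}, so:

  H_0: rank C_0 − rank ∂_1 = 7 − 6 = 1, and the invariant factors of ∂_1 are all 1, so H_0 ≅ Z.

(K is a triangulation of the real projective plane RP^2.)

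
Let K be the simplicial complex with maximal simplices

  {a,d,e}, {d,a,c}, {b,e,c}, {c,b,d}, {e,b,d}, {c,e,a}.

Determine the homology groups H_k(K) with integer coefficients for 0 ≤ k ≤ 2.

Order the vertices as a < b < c < d < e. Listing each simplex with vertices in this order, K has dimension 2 with simplices:

  0-simplices (5): a, b, c, d, e
  1-simplices (9): ac, ad, ae, bc, bd, be, cd, ce, de
  2-simplices (6): acd, ace, ade, bcd, bce, bde

Hence C_0 ≅ Z^5, C_1 ≅ Z^9, C_2 ≅ Z^6.

The boundary map ∂_1: C_1 → C_0 sends each edge [p,q] (with p < q) to q − p.
The resulting 5×9 matrix has rank 4, and its Smith normal form has invariant factors (1,1,1,1).

∂_2: C_2 → C_1 acts by ∂[p,q,r] = [q,r] − [p,r] + [p,q]. For instance
  ∂bcd = cd − bd + bc,
  ∂bde = de − be + bd.
The resulting 9×6 matrix has rank 5, and its Smith normal form has invariant factors (1,1,1,1,1).

Now H_k = ker ∂_k / im ∂_{k+1}, so:

  H_0: rank C_0 − rank ∂_1 = 5 − 4 = 1, and the invariant factors of ∂_1 are all 1, so H_0 ≅ Z.
  H_1: rank ker ∂_1 − rank ∂_2 = (9 − 4) − 5 = 0, and the invariant factors of ∂_2 are all 1, so H_1 ≅ 0.
  H_2: rank ker ∂_2 − rank ∂_3 = (6 − 5) − 0 = 1, and there is no ∂_3, so H_2 ≅ Z.

As a check, the Euler characteristic is 5 − 9 + 6 = 2, which agrees with 1 − 0 + 1 = 2.

H_0 = Z,  H_1 = 0,  H_2 = Z.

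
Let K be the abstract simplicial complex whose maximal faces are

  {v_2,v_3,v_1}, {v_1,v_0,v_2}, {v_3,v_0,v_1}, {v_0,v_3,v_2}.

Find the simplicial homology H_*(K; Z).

H_0 = Z,  H_1 = 0,  H_2 = Z.

K has 4 vertices, 6 edges, 4 triangles.
rank ∂_0 = 0, rank ∂_1 = 3 ⇒ b_0 = 4 − 0 − 3 = 1; all invariant factors of ∂_1 are 1 so no torsion. So H_0 = Z.
rank ∂_1 = 3, rank ∂_2 = 3 ⇒ b_1 = 6 − 3 − 3 = 0; all invariant factors of ∂_2 are 1 so no torsion. So H_1 = 0.
rank ∂_2 = 3, rank ∂_3 = 0 ⇒ b_2 = 4 − 3 − 0 = 1. So H_2 = Z.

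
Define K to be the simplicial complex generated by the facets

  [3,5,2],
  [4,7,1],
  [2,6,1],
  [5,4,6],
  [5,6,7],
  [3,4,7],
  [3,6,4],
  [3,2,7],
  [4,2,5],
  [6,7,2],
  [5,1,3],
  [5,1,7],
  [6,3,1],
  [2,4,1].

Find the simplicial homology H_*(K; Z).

Take the total order 1 < 2 < 3 < 4 < 5 < 6 < 7 on the vertex set. Then K (dimension 2) consists of the simplices:

  0-simplices (7): [1], [2], [3], [4], [5], [6], [7]
  1-simplices (21): [1,2], [1,3], [1,4], [1,5], [1,6], [1,7], [2,3], [2,4], [2,5], [2,6], [2,7], [3,4], [3,5], [3,6], [3,7], [4,5], [4,6], [4,7], [5,6], [5,7], [6,7]
  2-simplices (14): [1,2,4], [1,2,6], [1,3,5], [1,3,6], [1,4,7], [1,5,7], [2,3,5], [2,3,7], [2,4,5], [2,6,7], [3,4,6], [3,4,7], [4,5,6], [5,6,7]

giving chain groups C_0 ≅ Z^7, C_1 ≅ Z^21, C_2 ≅ Z^14.

∂_1: C_1 → C_0 is given by ∂[p,q] = [q] − [p].
The resulting 7×21 matrix has rank 6, and its Smith normal form has invariant factors (1,1,1,1,1,1).

∂_2: C_2 → C_1 maps a triangle to the signed sum of its edges. For instance
  ∂[3,4,7] = [4,7] − [3,7] + [3,4],
  ∂[1,4,7] = [4,7] − [1,7] + [1,4].
The 21×14 boundary matrix has rank 13 and Smith normal form diag(1,1,1,1,1,1,1,1,1,1,1,1,1).

Reading off H_k = ker ∂_k / im ∂_{k+1}:

  H_0: rank C_0 − rank ∂_1 = 7 − 6 = 1, and the invariant factors of ∂_1 are all 1, so H_0 = Z.
  H_1: rank ker ∂_1 − rank ∂_2 = (21 − 6) − 13 = 2, and the invariant factors of ∂_2 are all 1, so H_1 = Z^2.
  H_2: rank ker ∂_2 − rank ∂_3 = (14 − 13) − 0 = 1, and there is no ∂_3, so H_2 = Z.

(K is a triangulation of the torus T^2.)

H_0 = Z,  H_1 = Z^2,  H_2 = Z.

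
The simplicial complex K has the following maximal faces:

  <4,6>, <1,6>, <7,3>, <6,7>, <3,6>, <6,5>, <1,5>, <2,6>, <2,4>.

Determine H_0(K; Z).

H_0 ≅ Z.

Order the vertices as 1 < 2 < 3 < 4 < 5 < 6 < 7. Listing each simplex with vertices in this order, K has dimension 1 with simplices:

  0-simplices (7): [1], [2], [3], [4], [5], [6], [7]
  1-simplices (9): [1,5], [1,6], [2,4], [2,6], [3,6], [3,7], [4,6], [5,6], [6,7]

giving chain groups C_0 ≅ Z^7, C_1 ≅ Z^9.

The boundary map ∂_1: C_1 → C_0 maps an edge to its endpoints' difference, ∂[p,q] = q − p.
This gives a 7×9 integer matrix of rank 6; reducing to Smith normal form yields diagonal entries (1,1,1,1,1,1).

From H_k ≅ ker(∂_k) / im(∂_{k+1}) we obtain:

  H_0: rank C_0 − rank ∂_1 = 7 − 6 = 1, and the invariant factors of ∂_1 are all 1, so H_0 ≅ Z.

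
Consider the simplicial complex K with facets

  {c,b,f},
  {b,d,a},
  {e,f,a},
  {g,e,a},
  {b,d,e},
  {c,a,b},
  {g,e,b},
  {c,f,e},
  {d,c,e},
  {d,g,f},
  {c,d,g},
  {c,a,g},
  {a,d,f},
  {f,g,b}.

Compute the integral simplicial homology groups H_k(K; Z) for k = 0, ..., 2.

H_0 ≅ Z,  H_1 ≅ Z^2,  H_2 ≅ Z.

Take the total order a < b < c < d < e < f < g on the vertex set. Then K (dimension 2) consists of the simplices:

  0-simplices (7): a, b, c, d, e, f, g
  1-simplices (21): ab, ac, ad, ae, af, ag, bc, bd, be, bf, bg, cd, ce, cf, cg, de, df, dg, ef, eg, fg
  2-simplices (14): abc, abd, acg, adf, aef, aeg, bcf, bde, beg, bfg, cde, cdg, cef, dfg

Hence C_0 ≅ Z^7, C_1 ≅ Z^21, C_2 ≅ Z^14.

The boundary map ∂_1: C_1 → C_0 maps an edge to its endpoints' difference, ∂[p,q] = q − p. For instance
  ∂df = f − d.
The resulting 7×21 matrix has rank 6, and its Smith normal form has invariant factors (1,1,1,1,1,1).

The boundary map ∂_2: C_2 → C_1 sends each 2-simplex [p,q,r] to [q,r] − [p,r] + [p,q]. For instance
  ∂abd = bd − ad + ab,
  ∂cdg = dg − cg + cd.
The resulting 21×14 matrix has rank 13, and its Smith normal form has invariant factors (1,1,1,1,1,1,1,1,1,1,1,1,1).

Now H_k = ker ∂_k / im ∂_{k+1}, so:

  H_0: rank C_0 − rank ∂_1 = 7 − 6 = 1, and the invariant factors of ∂_1 are all 1, so H_0 = Z.
  H_1: rank ker ∂_1 − rank ∂_2 = (21 − 6) − 13 = 2, and the invariant factors of ∂_2 are all 1, so H_1 = Z^2.
  H_2: rank ker ∂_2 − rank ∂_3 = (14 − 13) − 0 = 1, and there is no ∂_3, so H_2 = Z.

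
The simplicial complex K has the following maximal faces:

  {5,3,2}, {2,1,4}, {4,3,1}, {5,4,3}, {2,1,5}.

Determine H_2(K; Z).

H_2 ≅ 0.

K has 5 vertices, 10 edges, 5 triangles.
rank ∂_2 = 5, rank ∂_3 = 0 ⇒ b_2 = 5 − 5 − 0 = 0. So H_2 = 0.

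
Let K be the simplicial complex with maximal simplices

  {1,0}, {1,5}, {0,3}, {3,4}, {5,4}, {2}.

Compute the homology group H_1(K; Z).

H_1 = Z.

Take the total order 0 < 1 < 2 < 3 < 4 < 5 on the vertex set. Then K (dimension 1) consists of the simplices:

  0-simplices (6): [0], [1], [2], [3], [4], [5]
  1-simplices (5): [0,1], [0,3], [1,5], [3,4], [4,5]

Hence C_0 ≅ Z^6, C_1 ≅ Z^5.

The boundary map ∂_1: C_1 → C_0 maps an edge to its endpoints' difference, ∂[p,q] = q − p.
The resulting 6×5 matrix has rank 4, and its Smith normal form has invariant factors (1,1,1,1).

Reading off H_k = ker ∂_k / im ∂_{k+1}:

  H_1: rank ker ∂_1 − rank ∂_2 = (5 − 4) − 0 = 1, and there is no ∂_2, so H_1 ≅ Z.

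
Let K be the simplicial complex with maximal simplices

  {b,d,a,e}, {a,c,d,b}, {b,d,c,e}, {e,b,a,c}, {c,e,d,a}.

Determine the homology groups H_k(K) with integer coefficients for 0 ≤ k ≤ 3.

H_0 = Z,  H_1 = 0,  H_2 = 0,  H_3 = Z.

Take the total order a < b < c < d < e on the vertex set. Then K (dimension 3) consists of the simplices:

  0-simplices (5): a, b, c, d, e
  1-simplices (10): ab, ac, ad, ae, bc, bd, be, cd, ce, de
  2-simplices (10): abc, abd, abe, acd, ace, ade, bcd, bce, bde, cde
  3-simplices (5): abcd, abce, abde, acde, bcde

so the chain groups are C_0 ≅ Z^5, C_1 ≅ Z^10, C_2 ≅ Z^10, C_3 ≅ Z^5.

∂_1: C_1 → C_0 is given by ∂[p,q] = [q] − [p]. For instance
  ∂ad = d − a.
As a 5×10 matrix over Z this has rank 4, with invariant factors (1,1,1,1).

∂_2: C_2 → C_1 maps a triangle to the signed sum of its edges. For instance
  ∂ade = de − ae + ad,
  ∂abd = bd − ad + ab.
The resulting 10×10 matrix has rank 6, and its Smith normal form has invariant factors (1,1,1,1,1,1).

The boundary map ∂_3: C_3 → C_2 sends each 3-simplex σ to the alternating sum Σ_i (−1)^i (σ with its i-th vertex removed). For instance
  ∂abcd = bcd − acd + abd − abc,
  ∂abce = bce − ace + abe − abc.
As a 10×5 matrix over Z this has rank 4, with invariant factors (1,1,1,1).

Computing H_k = (kernel of ∂_k) / (image of ∂_{k+1}):

  H_0: rank C_0 − rank ∂_1 = 5 − 4 = 1, and the invariant factors of ∂_1 are all 1, so H_0 ≅ Z.
  H_1: rank ker ∂_1 − rank ∂_2 = (10 − 4) − 6 = 0, and the invariant factors of ∂_2 are all 1, so H_1 ≅ 0.
  H_2: rank ker ∂_2 − rank ∂_3 = (10 − 6) − 4 = 0, and the invariant factors of ∂_3 are all 1, so H_2 ≅ 0.
  H_3: rank ker ∂_3 − rank ∂_4 = (5 − 4) − 0 = 1, and there is no ∂_4, so H_3 ≅ Z.

As a check, the Euler characteristic is 5 − 10 + 10 − 5 = 0, which agrees with 1 − 0 + 0 − 1 = 0.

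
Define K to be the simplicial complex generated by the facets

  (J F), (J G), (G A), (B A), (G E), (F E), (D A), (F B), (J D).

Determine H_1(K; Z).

H_1 ≅ Z^3.

Fix the vertex order A < B < D < E < F < G < J and write every simplex with vertices in increasing order. Then dim K = 1 and the simplices of K are:

  0-simplices (7): A, B, D, E, F, G, J
  1-simplices (9): AB, AD, AG, BF, DJ, EF, EG, FJ, GJ

Hence C_0 ≅ Z^7, C_1 ≅ Z^9.

∂_1: C_1 → C_0 maps an edge to its endpoints' difference, ∂[p,q] = q − p. For instance
  ∂DJ = J − D.
This gives a 7×9 integer matrix of rank 6; reducing to Smith normal form yields diagonal entries (1,1,1,1,1,1).

From H_k ≅ ker(∂_k) / im(∂_{k+1}) we obtain:

  H_1: rank ker ∂_1 − rank ∂_2 = (9 − 6) − 0 = 3, and there is no ∂_2, so H_1 ≅ Z^3.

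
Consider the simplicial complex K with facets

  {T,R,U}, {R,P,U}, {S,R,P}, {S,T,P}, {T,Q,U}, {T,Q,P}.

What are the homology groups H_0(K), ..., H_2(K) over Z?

H_0 ≅ Z,  H_1 ≅ Z,  H_2 = 0.

Fix the vertex order P < Q < R < S < T < U and write every simplex with vertices in increasing order. Then dim K = 2 and the simplices of K are:

  0-simplices (6): P, Q, R, S, T, U
  1-simplices (12): PQ, PR, PS, PT, PU, QT, QU, RS, RT, RU, ST, TU
  2-simplices (6): PQT, PRS, PRU, PST, QTU, RTU

giving chain groups C_0 ≅ Z^6, C_1 ≅ Z^12, C_2 ≅ Z^6.

Boundary ∂_1: C_1 → C_0 maps an edge to its endpoints' difference, ∂[p,q] = q − p. For instance
  ∂ST = T − S.
The resulting 6×12 matrix has rank 5, and its Smith normal form has invariant factors (1,1,1,1,1).

Boundary ∂_2: C_2 → C_1 acts by ∂[p,q,r] = [q,r] − [p,r] + [p,q]. For instance
  ∂RTU = TU − RU + RT,
  ∂QTU = TU − QU + QT.
The resulting 12×6 matrix has rank 6, and its Smith normal form has invariant factors (1,1,1,1,1,1).

Computing H_k = (kernel of ∂_k) / (image of ∂_{k+1}):

  H_0: rank C_0 − rank ∂_1 = 6 − 5 = 1, and the invariant factors of ∂_1 are all 1, so H_0 = Z.
  H_1: rank ker ∂_1 − rank ∂_2 = (12 − 5) − 6 = 1, and the invariant factors of ∂_2 are all 1, so H_1 = Z.
  H_2: rank ker ∂_2 − rank ∂_3 = (6 − 6) − 0 = 0, and there is no ∂_3, so H_2 = 0.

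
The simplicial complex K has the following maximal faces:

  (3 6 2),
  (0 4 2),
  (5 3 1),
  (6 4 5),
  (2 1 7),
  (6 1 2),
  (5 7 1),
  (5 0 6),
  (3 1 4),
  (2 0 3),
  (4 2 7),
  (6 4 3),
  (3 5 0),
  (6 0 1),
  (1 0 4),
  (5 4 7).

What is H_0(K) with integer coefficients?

Order the vertices as 0 < 1 < 2 < 3 < 4 < 5 < 6 < 7. Listing each simplex with vertices in this order, K has dimension 2 with simplices:

  0-simplices (8): [0], [1], [2], [3], [4], [5], [6], [7]
  1-simplices (24): (24 of them)
  2-simplices (16): [0,1,4], [0,1,6], [0,2,3], [0,2,4], [0,3,5], [0,5,6], [1,2,6], [1,2,7], [1,3,4], [1,3,5], [1,5,7], [2,3,6], [2,4,7], [3,4,6], [4,5,6], [4,5,7]

giving chain groups C_0 ≅ Z^8, C_1 ≅ Z^24, C_2 ≅ Z^16.

∂_1: C_1 → C_0 sends each edge [p,q] (with p < q) to q − p. For instance
  ∂[3,5] = [5] − [3].
As a 8×24 matrix over Z this has rank 7, with invariant factors (1,1,1,1,1,1,1).

∂_2: C_2 → C_1 maps a triangle to the signed sum of its edges. For instance
  ∂[1,2,6] = [2,6] − [1,6] + [1,2],
  ∂[0,1,4] = [1,4] − [0,4] + [0,1].
The 24×16 boundary matrix has rank 15 and Smith normal form diag(1,1,1,1,1,1,1,1,1,1,1,1,1,1,1).

Now H_k = ker ∂_k / im ∂_{k+1}, so:

  H_0: rank C_0 − rank ∂_1 = 8 − 7 = 1, and the invariant factors of ∂_1 are all 1, so H_0 ≅ Z.

(K is a triangulation of the torus T^2.)

H_0 = Z.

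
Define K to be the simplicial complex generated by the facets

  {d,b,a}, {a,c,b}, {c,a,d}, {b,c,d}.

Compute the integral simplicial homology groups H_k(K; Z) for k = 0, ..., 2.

H_0 ≅ Z,  H_1 = 0,  H_2 ≅ Z.

Take the total order a < b < c < d on the vertex set. Then K (dimension 2) consists of the simplices:

  0-simplices (4): a, b, c, d
  1-simplices (6): ab, ac, ad, bc, bd, cd
  2-simplices (4): abc, abd, acd, bcd

Hence C_0 ≅ Z^4, C_1 ≅ Z^6, C_2 ≅ Z^4.

The boundary map ∂_1: C_1 → C_0 is given by ∂[p,q] = [q] − [p]. For instance
  ∂ad = d − a.
The resulting 4×6 matrix has rank 3, and its Smith normal form has invariant factors (1,1,1).

Boundary ∂_2: C_2 → C_1 maps a triangle to the signed sum of its edges. For instance
  ∂abd = bd − ad + ab,
  ∂bcd = cd − bd + bc.
The resulting 6×4 matrix has rank 3, and its Smith normal form has invariant factors (1,1,1).

Computing H_k = (kernel of ∂_k) / (image of ∂_{k+1}):

  H_0: rank C_0 − rank ∂_1 = 4 − 3 = 1, and the invariant factors of ∂_1 are all 1, so H_0 ≅ Z.
  H_1: rank ker ∂_1 − rank ∂_2 = (6 − 3) − 3 = 0, and the invariant factors of ∂_2 are all 1, so H_1 ≅ 0.
  H_2: rank ker ∂_2 − rank ∂_3 = (4 − 3) − 0 = 1, and there is no ∂_3, so H_2 ≅ Z.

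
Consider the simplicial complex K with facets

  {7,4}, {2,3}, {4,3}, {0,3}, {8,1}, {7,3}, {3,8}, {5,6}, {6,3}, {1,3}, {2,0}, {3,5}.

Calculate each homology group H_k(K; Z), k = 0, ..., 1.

We work with the vertex ordering 0 < 1 < 2 < 3 < 4 < 5 < 6 < 7 < 8. The simplices of K, each written with vertices in increasing order, are:

  0-simplices (9): [0], [1], [2], [3], [4], [5], [6], [7], [8]
  1-simplices (12): [0,2], [0,3], [1,3], [1,8], [2,3], [3,4], [3,5], [3,6], [3,7], [3,8], [4,7], [5,6]

Hence C_0 ≅ Z^9, C_1 ≅ Z^12.

The boundary map ∂_1: C_1 → C_0 maps an edge to its endpoints' difference, ∂[p,q] = q − p. For instance
  ∂[1,3] = [3] − [1].
The resulting 9×12 matrix has rank 8, and its Smith normal form has invariant factors (1,1,1,1,1,1,1,1).

Now H_k = ker ∂_k / im ∂_{k+1}, so:

  H_0: rank C_0 − rank ∂_1 = 9 − 8 = 1, and the invariant factors of ∂_1 are all 1, so H_0 ≅ Z.
  H_1: rank ker ∂_1 − rank ∂_2 = (12 − 8) − 0 = 4, and there is no ∂_2, so H_1 ≅ Z^4.

As a check, the Euler characteristic is 9 − 12 = -3, which agrees with 1 − 4 = -3.
(K is a triangulation of a wedge of 4 circles.)

H_0 ≅ Z,  H_1 ≅ Z^4.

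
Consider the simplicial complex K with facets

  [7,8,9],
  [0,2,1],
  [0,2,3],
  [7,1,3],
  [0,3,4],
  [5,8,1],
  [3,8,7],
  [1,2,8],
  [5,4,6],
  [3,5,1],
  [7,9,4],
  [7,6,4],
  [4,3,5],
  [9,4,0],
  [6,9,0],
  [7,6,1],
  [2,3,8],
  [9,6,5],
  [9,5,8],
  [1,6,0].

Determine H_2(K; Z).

H_2 ≅ 0.

Order the vertices as 0 < 1 < 2 < 3 < 4 < 5 < 6 < 7 < 8 < 9. Listing each simplex with vertices in this order, K has dimension 2 with simplices:

  0-simplices (10): [0], [1], [2], [3], [4], [5], [6], [7], [8], [9]
  1-simplices (30): (30 of them)
  2-simplices (20): (20 of them)

Hence C_0 ≅ Z^10, C_1 ≅ Z^30, C_2 ≅ Z^20.

The boundary map ∂_1: C_1 → C_0 maps an edge to its endpoints' difference, ∂[p,q] = q − p. For instance
  ∂[5,9] = [9] − [5].
As a 10×30 matrix over Z this has rank 9, with invariant factors (1,1,1,1,1,1,1,1,1).

Boundary ∂_2: C_2 → C_1 maps a triangle to the signed sum of its edges. For instance
  ∂[0,1,6] = [1,6] − [0,6] + [0,1],
  ∂[4,5,6] = [5,6] − [4,6] + [4,5].
As a 30×20 matrix over Z this has rank 20, with invariant factors (1,1,1,1,1,1,1,1,1,1,1,1,1,1,1,1,1,1,1,2).

Computing H_k = (kernel of ∂_k) / (image of ∂_{k+1}):

  H_2: rank ker ∂_2 − rank ∂_3 = (20 − 20) − 0 = 0, and there is no ∂_3, so H_2 ≅ 0.

(K is a triangulation of the Klein bottle.)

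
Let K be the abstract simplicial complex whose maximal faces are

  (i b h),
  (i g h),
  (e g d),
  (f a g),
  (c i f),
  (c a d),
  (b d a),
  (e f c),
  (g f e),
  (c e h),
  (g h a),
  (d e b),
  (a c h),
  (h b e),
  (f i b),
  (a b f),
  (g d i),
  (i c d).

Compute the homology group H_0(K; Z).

H_0 ≅ Z.

Order the vertices as a < b < c < d < e < f < g < h < i. Listing each simplex with vertices in this order, K has dimension 2 with simplices:

  0-simplices (9): a, b, c, d, e, f, g, h, i
  1-simplices (27): ab, ac, ad, af, ag, ah, bd, be, bf, bh, bi, cd, ce, cf, ch, ci, de, dg, di, ef, eg, eh, fg, fi, gh, gi, hi
  2-simplices (18): abd, abf, acd, ach, afg, agh, bde, beh, bfi, bhi, cdi, cef, ceh, cfi, deg, dgi, efg, ghi

Hence C_0 ≅ Z^9, C_1 ≅ Z^27, C_2 ≅ Z^18.

The boundary map ∂_1: C_1 → C_0 sends each edge [p,q] (with p < q) to q − p. For instance
  ∂de = e − d.
This gives a 9×27 integer matrix of rank 8; reducing to Smith normal form yields diagonal entries (1,1,1,1,1,1,1,1).

∂_2: C_2 → C_1 maps a triangle to the signed sum of its edges. For instance
  ∂bfi = fi − bi + bf,
  ∂dgi = gi − di + dg.
As a 27×18 matrix over Z this has rank 17, with invariant factors (1,1,1,1,1,1,1,1,1,1,1,1,1,1,1,1,1).

From H_k ≅ ker(∂_k) / im(∂_{k+1}) we obtain:

  H_0: rank C_0 − rank ∂_1 = 9 − 8 = 1, and the invariant factors of ∂_1 are all 1, so H_0 ≅ Z.

(K is a triangulation of the torus T^2.)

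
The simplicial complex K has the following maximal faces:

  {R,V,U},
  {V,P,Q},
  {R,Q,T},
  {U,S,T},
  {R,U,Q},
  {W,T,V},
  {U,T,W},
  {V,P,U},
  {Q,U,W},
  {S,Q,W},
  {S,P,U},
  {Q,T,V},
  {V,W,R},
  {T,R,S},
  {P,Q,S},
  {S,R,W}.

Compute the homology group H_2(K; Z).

Take the total order P < Q < R < S < T < U < V < W on the vertex set. Then K (dimension 2) consists of the simplices:

  0-simplices (8): P, Q, R, S, T, U, V, W
  1-simplices (24): PQ, PS, PU, PV, QR, QS, QT, QU, QV, QW, RS, RT, RU, RV, RW, ST, SU, SW, TU, TV, TW, UV, UW, VW
  2-simplices (16): PQS, PQV, PSU, PUV, QRT, QRU, QSW, QTV, QUW, RST, RSW, RUV, RVW, STU, TUW, TVW

Hence C_0 ≅ Z^8, C_1 ≅ Z^24, C_2 ≅ Z^16.

∂_1: C_1 → C_0 maps an edge to its endpoints' difference, ∂[p,q] = q − p.
The resulting 8×24 matrix has rank 7, and its Smith normal form has invariant factors (1,1,1,1,1,1,1).

The boundary map ∂_2: C_2 → C_1 maps a triangle to the signed sum of its edges. For instance
  ∂RVW = VW − RW + RV,
  ∂PQS = QS − PS + PQ.
This gives a 24×16 integer matrix of rank 15; reducing to Smith normal form yields diagonal entries (1,1,1,1,1,1,1,1,1,1,1,1,1,1,1).

From H_k ≅ ker(∂_k) / im(∂_{k+1}) we obtain:

  H_2: rank ker ∂_2 − rank ∂_3 = (16 − 15) − 0 = 1, and there is no ∂_3, so H_2 = Z.

H_2 ≅ Z.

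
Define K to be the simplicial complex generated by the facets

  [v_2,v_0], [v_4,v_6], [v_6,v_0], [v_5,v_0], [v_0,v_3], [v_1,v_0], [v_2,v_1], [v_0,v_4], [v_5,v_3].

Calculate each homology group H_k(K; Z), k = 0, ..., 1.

H_0 ≅ Z,  H_1 ≅ Z^3.

We work with the vertex ordering v_0 < v_1 < v_2 < v_3 < v_4 < v_5 < v_6. The simplices of K, each written with vertices in increasing order, are:

  0-simplices (7): [v_0], [v_1], [v_2], [v_3], [v_4], [v_5], [v_6]
  1-simplices (9): [v_0,v_1], [v_0,v_2], [v_0,v_3], [v_0,v_4], [v_0,v_5], [v_0,v_6], [v_1,v_2], [v_3,v_5], [v_4,v_6]

Hence C_0 ≅ Z^7, C_1 ≅ Z^9.

The boundary map ∂_1: C_1 → C_0 sends each edge [p,q] (with p < q) to q − p.
As a 7×9 matrix over Z this has rank 6, with invariant factors (1,1,1,1,1,1).

Reading off H_k = ker ∂_k / im ∂_{k+1}:

  H_0: rank C_0 − rank ∂_1 = 7 − 6 = 1, and the invariant factors of ∂_1 are all 1, so H_0 ≅ Z.
  H_1: rank ker ∂_1 − rank ∂_2 = (9 − 6) − 0 = 3, and there is no ∂_2, so H_1 ≅ Z^3.

(K is a triangulation of a wedge of 3 circles.)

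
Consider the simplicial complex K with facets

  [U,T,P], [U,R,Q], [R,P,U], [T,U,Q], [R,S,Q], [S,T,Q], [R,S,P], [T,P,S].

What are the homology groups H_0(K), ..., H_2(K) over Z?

Take the total order P < Q < R < S < T < U on the vertex set. Then K (dimension 2) consists of the simplices:

  0-simplices (6): P, Q, R, S, T, U
  1-simplices (12): PR, PS, PT, PU, QR, QS, QT, QU, RS, RU, ST, TU
  2-simplices (8): PRS, PRU, PST, PTU, QRS, QRU, QST, QTU

giving chain groups C_0 ≅ Z^6, C_1 ≅ Z^12, C_2 ≅ Z^8.

∂_1: C_1 → C_0 sends each edge [p,q] (with p < q) to q − p. For instance
  ∂RU = U − R.
The resulting 6×12 matrix has rank 5, and its Smith normal form has invariant factors (1,1,1,1,1).

∂_2: C_2 → C_1 maps a triangle to the signed sum of its edges. For instance
  ∂QRU = RU − QU + QR,
  ∂PRS = RS − PS + PR.
The 12×8 boundary matrix has rank 7 and Smith normal form diag(1,1,1,1,1,1,1).

Now H_k = ker ∂_k / im ∂_{k+1}, so:

  H_0: rank C_0 − rank ∂_1 = 6 − 5 = 1, and the invariant factors of ∂_1 are all 1, so H_0 ≅ Z.
  H_1: rank ker ∂_1 − rank ∂_2 = (12 − 5) − 7 = 0, and the invariant factors of ∂_2 are all 1, so H_1 ≅ 0.
  H_2: rank ker ∂_2 − rank ∂_3 = (8 − 7) − 0 = 1, and there is no ∂_3, so H_2 ≅ Z.

As a check, the Euler characteristic is 6 − 12 + 8 = 2, which agrees with 1 − 0 + 1 = 2.

H_0 ≅ Z,  H_1 = 0,  H_2 ≅ Z.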